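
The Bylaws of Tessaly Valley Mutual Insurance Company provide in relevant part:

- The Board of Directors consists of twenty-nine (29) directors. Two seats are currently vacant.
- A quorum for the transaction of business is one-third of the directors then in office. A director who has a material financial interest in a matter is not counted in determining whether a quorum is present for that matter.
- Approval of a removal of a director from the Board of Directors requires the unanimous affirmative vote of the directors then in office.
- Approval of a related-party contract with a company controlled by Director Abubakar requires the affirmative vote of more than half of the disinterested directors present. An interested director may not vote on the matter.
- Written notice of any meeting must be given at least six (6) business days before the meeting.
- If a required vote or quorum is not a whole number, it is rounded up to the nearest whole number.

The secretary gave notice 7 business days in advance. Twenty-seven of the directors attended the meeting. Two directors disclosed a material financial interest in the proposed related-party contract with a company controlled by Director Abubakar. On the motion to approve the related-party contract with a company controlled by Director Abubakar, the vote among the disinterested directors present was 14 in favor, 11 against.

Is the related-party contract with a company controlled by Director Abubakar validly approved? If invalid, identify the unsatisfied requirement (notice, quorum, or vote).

Valid — all requirements satisfied.

Notice: 7 business days given; 6 required (7 ≥ 6). Satisfied.
Quorum: 27 present, but the 2 interested directors do not count, leaving 25. Quorum is 9. Satisfied.
Vote: the related-party contract with a company controlled by Director Abubakar requires a majority of the disinterested directors present (27 − 2 = 25). A majority of 25 is 13, so 13 affirmative votes are needed; 14 voted in favor. Satisfied.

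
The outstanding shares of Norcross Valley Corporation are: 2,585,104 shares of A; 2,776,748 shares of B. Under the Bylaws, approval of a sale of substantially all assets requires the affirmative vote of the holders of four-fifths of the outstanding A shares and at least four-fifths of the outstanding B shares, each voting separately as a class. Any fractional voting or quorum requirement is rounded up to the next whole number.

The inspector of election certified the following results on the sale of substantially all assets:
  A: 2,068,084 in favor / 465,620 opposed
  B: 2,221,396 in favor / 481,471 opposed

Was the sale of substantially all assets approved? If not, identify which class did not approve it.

Not approved — the B shares did not give the required vote.

A: 4/5 of 2585104 = 2068083.20, rounded up to 2068084; 2,068,084 required, 2,068,084 in favor — approved.
B: 4/5 of 2776748 = 2221398.40, rounded up to 2221399; 2,221,399 required, 2,221,396 in favor — not approved.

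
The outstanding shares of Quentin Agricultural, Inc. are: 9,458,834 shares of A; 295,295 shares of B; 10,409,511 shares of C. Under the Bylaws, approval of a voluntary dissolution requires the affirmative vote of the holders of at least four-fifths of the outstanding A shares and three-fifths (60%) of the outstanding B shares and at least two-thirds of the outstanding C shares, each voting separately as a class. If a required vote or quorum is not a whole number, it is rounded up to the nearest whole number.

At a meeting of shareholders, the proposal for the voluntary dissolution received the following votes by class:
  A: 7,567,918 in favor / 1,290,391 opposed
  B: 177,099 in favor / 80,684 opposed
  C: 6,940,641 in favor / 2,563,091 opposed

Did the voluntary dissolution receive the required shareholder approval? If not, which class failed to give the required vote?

A: 4/5 of 9458834 = 7567067.20, rounded up to 7567068; 7,567,068 required, 7,567,918 in favor — approved.
B: 3/5 of 295295 = 177177; 177,177 required, 177,099 in favor — not approved.
C: 2/3 of 10409511 = 6939674; 6,939,674 required, 6,940,641 in favor — approved.

Not approved — the B shares did not give the required vote.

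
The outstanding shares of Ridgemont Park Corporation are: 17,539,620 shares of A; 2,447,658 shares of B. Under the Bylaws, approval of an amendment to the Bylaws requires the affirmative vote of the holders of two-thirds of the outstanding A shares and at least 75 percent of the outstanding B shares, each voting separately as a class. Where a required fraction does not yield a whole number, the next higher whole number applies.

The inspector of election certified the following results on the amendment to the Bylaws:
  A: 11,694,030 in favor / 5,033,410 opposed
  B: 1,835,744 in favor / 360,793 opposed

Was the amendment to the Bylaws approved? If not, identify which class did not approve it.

Approved — every class gave the required vote.

A: 2/3 of 17539620 = 11693080; 11,693,080 required, 11,694,030 in favor — approved.
B: 3/4 of 2447658 = 1835743.50, rounded up to 1835744; 1,835,744 required, 1,835,744 in favor — approved.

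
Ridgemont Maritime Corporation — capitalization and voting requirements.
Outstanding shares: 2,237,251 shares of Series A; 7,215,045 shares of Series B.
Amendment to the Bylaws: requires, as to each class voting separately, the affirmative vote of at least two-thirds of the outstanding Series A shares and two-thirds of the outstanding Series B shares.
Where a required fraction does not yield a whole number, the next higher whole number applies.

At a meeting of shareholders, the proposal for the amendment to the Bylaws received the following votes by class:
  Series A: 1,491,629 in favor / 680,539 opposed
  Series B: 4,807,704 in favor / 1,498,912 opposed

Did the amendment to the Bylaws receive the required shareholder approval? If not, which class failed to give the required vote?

Not approved — the Series B shares did not give the required vote.

Series A: 2/3 of 2237251 = 1491500.67, rounded up to 1491501; 1,491,501 required, 1,491,629 in favor — approved.
Series B: 2/3 of 7215045 = 4810030; 4,810,030 required, 4,807,704 in favor — not approved.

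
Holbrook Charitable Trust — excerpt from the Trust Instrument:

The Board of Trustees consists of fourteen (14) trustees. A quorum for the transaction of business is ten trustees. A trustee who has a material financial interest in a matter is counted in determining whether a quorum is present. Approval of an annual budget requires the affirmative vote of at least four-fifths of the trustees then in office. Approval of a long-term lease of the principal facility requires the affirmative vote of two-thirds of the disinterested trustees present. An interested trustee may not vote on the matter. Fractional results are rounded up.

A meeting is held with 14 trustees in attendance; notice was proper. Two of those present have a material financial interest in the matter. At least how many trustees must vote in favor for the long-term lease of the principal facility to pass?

The long-term lease of the principal facility requires two-thirds of the disinterested trustees present (14 − 2 = 12).
2/3 of 12 = 8.

8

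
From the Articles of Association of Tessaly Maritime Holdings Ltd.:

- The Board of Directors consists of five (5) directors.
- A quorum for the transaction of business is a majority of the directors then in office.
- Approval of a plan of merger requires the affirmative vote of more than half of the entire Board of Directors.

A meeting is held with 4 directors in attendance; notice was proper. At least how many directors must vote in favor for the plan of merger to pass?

The plan of merger requires a majority of the entire Board of Directors (5).
A majority of 5 is 3.

3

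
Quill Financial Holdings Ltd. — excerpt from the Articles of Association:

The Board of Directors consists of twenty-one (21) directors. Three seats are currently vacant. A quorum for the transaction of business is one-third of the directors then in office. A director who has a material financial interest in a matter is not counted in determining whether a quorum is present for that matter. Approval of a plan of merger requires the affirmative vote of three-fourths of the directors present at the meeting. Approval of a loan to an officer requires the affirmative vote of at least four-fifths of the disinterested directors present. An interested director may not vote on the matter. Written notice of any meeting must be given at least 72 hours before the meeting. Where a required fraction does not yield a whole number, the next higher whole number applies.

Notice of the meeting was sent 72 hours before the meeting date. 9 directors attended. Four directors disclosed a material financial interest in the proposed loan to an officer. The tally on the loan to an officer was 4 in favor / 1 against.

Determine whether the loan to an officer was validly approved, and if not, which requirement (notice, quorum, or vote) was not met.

Notice: 72 hours given; 72 required (72 ≥ 72). Satisfied.
Quorum: 9 present, but the 4 interested directors do not count, leaving 5. Quorum is 6. Not satisfied.
Vote: the loan to an officer requires four-fifths of the disinterested directors present (9 − 4 = 5). 4/5 of 5 = 4, so 4 affirmative votes are needed; 4 voted in favor. Satisfied. (Moot — without a quorum no business can be validly transacted.)

Invalid — quorum requirement not satisfied.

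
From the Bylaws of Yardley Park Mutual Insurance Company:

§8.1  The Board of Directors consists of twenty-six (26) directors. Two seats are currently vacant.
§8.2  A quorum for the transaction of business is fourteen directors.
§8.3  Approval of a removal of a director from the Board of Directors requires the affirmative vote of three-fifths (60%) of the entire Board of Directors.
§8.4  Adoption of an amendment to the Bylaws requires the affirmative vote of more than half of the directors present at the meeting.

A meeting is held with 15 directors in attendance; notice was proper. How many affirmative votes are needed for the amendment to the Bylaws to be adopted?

The amendment to the Bylaws requires a majority of the directors present (15).
A majority of 15 is 8.

8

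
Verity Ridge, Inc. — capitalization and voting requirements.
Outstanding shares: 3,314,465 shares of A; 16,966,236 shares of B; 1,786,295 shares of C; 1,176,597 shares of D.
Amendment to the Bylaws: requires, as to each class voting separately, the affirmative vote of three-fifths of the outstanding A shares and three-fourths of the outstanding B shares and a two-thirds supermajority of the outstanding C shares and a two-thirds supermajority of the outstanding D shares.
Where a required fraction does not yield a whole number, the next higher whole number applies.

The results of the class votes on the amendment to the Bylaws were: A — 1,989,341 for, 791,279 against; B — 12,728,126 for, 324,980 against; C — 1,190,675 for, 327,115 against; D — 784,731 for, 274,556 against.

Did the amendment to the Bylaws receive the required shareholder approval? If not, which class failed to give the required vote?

Not approved — the C shares did not give the required vote.

A: 3/5 of 3314465 = 1988679; 1,988,679 required, 1,989,341 in favor — approved.
B: 3/4 of 16966236 = 12724677; 12,724,677 required, 12,728,126 in favor — approved.
C: 2/3 of 1786295 = 1190863.33, rounded up to 1190864; 1,190,864 required, 1,190,675 in favor — not approved.
D: 2/3 of 1176597 = 784398; 784,398 required, 784,731 in favor — approved.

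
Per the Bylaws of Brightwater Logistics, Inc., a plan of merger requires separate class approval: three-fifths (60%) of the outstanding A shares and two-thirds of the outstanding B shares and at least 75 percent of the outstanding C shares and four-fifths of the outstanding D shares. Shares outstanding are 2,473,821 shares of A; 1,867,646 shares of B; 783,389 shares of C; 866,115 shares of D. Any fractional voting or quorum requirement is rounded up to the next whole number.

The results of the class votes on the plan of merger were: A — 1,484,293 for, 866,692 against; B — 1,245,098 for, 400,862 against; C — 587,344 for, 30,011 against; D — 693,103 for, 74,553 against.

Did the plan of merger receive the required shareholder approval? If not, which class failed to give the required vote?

A: 3/5 of 2473821 = 1484292.60, rounded up to 1484293; 1,484,293 required, 1,484,293 in favor — approved.
B: 2/3 of 1867646 = 1245097.33, rounded up to 1245098; 1,245,098 required, 1,245,098 in favor — approved.
C: 3/4 of 783389 = 587541.75, rounded up to 587542; 587,542 required, 587,344 in favor — not approved.
D: 4/5 of 866115 = 692892; 692,892 required, 693,103 in favor — approved.

Not approved — the C shares did not give the required vote.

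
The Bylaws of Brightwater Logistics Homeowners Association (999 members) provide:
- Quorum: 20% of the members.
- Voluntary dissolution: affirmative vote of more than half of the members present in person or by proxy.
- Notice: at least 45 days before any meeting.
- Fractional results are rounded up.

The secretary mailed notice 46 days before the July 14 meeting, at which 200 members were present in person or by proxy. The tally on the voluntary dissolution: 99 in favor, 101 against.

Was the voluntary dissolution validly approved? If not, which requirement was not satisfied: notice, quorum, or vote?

Notice: 46 days given; 45 required. Satisfied.
Quorum: 20% of 999 = 199.80, rounded up to 200; 200 present. Satisfied.
Vote: requires a majority of those present (200); a majority of 200 is 101, so 101 needed; 99 in favor. Not satisfied.

Invalid — vote requirement not satisfied.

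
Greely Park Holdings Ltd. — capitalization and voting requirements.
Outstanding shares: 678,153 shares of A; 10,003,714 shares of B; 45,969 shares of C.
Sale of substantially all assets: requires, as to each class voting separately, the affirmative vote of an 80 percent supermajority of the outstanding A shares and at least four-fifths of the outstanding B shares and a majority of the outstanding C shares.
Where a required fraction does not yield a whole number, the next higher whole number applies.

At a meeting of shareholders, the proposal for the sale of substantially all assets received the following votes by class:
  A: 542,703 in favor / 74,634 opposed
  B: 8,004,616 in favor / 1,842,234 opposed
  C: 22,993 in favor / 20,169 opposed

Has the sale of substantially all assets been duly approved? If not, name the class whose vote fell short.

A: 4/5 of 678153 = 542522.40, rounded up to 542523; 542,523 required, 542,703 in favor — approved.
B: 4/5 of 10003714 = 8002971.20, rounded up to 8002972; 8,002,972 required, 8,004,616 in favor — approved.
C: a majority of 45969 is 22985; 22,985 required, 22,993 in favor — approved.

Approved — every class gave the required vote.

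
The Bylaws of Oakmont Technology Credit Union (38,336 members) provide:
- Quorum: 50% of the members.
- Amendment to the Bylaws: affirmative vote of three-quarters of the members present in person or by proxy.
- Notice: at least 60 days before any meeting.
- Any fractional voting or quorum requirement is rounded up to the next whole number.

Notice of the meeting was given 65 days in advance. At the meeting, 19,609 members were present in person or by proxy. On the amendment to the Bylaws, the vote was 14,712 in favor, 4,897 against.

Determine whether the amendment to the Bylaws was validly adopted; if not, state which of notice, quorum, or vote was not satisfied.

Valid — all requirements satisfied.

Notice: 65 days given; 60 required. Satisfied.
Quorum: 50% of 38,336 = 19,168; 19,609 present. Satisfied.
Vote: requires three-fourths of those present (19,609); 3/4 of 19609 = 14706.75, rounded up to 14707, so 14,707 needed; 14,712 in favor. Satisfied.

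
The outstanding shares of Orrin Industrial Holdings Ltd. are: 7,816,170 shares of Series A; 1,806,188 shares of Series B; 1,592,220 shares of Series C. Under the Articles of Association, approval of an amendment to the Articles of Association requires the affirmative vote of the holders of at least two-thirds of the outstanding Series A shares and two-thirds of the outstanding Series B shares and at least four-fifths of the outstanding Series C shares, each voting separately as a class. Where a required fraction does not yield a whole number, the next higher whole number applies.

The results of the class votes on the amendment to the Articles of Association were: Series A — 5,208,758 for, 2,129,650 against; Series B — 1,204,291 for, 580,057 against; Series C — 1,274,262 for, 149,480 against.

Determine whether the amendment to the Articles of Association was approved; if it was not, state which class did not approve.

Not approved — the Series A shares did not give the required vote.

Series A: 2/3 of 7816170 = 5210780; 5,210,780 required, 5,208,758 in favor — not approved.
Series B: 2/3 of 1806188 = 1204125.33, rounded up to 1204126; 1,204,126 required, 1,204,291 in favor — approved.
Series C: 4/5 of 1592220 = 1273776; 1,273,776 required, 1,274,262 in favor — approved.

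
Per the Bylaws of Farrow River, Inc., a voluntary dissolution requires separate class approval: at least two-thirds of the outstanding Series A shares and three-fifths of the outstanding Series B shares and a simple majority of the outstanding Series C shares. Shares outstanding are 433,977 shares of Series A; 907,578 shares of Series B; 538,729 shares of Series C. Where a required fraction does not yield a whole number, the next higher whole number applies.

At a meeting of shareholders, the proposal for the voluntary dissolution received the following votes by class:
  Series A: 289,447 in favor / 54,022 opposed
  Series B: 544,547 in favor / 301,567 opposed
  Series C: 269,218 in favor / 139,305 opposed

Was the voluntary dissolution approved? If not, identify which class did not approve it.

Series A: 2/3 of 433977 = 289318; 289,318 required, 289,447 in favor — approved.
Series B: 3/5 of 907578 = 544546.80, rounded up to 544547; 544,547 required, 544,547 in favor — approved.
Series C: a majority of 538729 is 269365; 269,365 required, 269,218 in favor — not approved.

Not approved — the Series C shares did not give the required vote.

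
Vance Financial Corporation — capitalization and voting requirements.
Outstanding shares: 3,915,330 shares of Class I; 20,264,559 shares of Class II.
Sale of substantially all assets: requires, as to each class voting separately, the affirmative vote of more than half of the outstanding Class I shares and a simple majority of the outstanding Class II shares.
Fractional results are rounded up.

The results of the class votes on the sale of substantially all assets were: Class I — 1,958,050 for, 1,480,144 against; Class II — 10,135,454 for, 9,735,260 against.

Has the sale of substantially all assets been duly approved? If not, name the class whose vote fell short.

Approved — every class gave the required vote.

Class I: a majority of 3915330 is 1957666; 1,957,666 required, 1,958,050 in favor — approved.
Class II: a majority of 20264559 is 10132280; 10,132,280 required, 10,135,454 in favor — approved.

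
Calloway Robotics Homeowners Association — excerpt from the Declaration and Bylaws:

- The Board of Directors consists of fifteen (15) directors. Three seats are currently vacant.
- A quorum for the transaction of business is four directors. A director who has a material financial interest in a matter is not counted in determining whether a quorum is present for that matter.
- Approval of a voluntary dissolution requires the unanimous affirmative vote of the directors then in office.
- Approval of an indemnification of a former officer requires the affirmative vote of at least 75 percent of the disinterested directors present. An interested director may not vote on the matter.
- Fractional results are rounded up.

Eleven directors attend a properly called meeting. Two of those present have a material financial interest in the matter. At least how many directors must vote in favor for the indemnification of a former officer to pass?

The indemnification of a former officer requires three-fourths of the disinterested directors present (11 − 2 = 9).
3/4 of 9 = 6.75, rounded up to 7.

7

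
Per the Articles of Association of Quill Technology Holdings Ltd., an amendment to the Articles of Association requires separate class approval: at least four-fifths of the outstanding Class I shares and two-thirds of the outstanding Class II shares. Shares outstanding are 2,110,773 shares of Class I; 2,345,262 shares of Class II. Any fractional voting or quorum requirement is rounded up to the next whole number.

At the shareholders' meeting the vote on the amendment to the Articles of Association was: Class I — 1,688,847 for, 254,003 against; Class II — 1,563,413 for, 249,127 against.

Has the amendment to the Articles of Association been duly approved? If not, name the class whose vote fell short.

Not approved — the Class II shares did not give the required vote.

Class I: 4/5 of 2110773 = 1688618.40, rounded up to 1688619; 1,688,619 required, 1,688,847 in favor — approved.
Class II: 2/3 of 2345262 = 1563508; 1,563,508 required, 1,563,413 in favor — not approved.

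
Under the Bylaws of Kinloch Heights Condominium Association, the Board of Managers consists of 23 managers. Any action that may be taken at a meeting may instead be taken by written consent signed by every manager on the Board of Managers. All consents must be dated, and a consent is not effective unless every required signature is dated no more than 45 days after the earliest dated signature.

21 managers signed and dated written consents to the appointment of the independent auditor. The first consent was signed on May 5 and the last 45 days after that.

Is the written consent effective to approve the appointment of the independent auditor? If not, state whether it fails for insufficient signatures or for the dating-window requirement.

Not effective — insufficient signatures.

Signatures required: the unanimous vote of 23 — unanimous means all 23, so 23 needed; 21 signed. Insufficient.
Dating window: the latest signature is 45 days after the earliest; the limit is 45 days. Within the window.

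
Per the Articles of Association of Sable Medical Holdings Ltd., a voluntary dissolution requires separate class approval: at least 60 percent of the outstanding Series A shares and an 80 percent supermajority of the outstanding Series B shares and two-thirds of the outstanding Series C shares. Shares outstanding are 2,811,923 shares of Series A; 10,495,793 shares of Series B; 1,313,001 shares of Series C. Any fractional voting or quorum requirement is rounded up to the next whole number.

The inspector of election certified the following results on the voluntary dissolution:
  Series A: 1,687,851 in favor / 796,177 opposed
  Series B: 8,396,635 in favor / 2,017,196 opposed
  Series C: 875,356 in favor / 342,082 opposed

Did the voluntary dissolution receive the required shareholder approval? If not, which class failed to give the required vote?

Approved — every class gave the required vote.

Series A: 3/5 of 2811923 = 1687153.80, rounded up to 1687154; 1,687,154 required, 1,687,851 in favor — approved.
Series B: 4/5 of 10495793 = 8396634.40, rounded up to 8396635; 8,396,635 required, 8,396,635 in favor — approved.
Series C: 2/3 of 1313001 = 875334; 875,334 required, 875,356 in favor — approved.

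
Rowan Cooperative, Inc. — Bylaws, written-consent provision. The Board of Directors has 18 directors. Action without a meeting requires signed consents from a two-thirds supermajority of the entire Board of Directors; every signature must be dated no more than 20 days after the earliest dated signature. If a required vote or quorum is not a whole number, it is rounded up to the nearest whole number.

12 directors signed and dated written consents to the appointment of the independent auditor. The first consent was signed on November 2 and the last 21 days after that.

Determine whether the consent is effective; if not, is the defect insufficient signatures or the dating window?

Not effective — dating-window requirement not satisfied.

Signatures required: a two-thirds supermajority of 18 — 2/3 of 18 = 12, so 12 needed; 12 signed. Sufficient.
Dating window: the latest signature is 21 days after the earliest; the limit is 20 days. Outside the window.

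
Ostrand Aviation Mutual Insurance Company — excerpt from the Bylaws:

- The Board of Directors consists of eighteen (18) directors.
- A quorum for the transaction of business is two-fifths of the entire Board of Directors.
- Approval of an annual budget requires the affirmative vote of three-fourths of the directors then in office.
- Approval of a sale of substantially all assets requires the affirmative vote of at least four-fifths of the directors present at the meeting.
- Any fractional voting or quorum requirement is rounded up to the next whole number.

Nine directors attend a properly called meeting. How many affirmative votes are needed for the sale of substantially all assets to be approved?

8

The sale of substantially all assets requires four-fifths of the directors present (9).
4/5 of 9 = 7.20, rounded up to 8.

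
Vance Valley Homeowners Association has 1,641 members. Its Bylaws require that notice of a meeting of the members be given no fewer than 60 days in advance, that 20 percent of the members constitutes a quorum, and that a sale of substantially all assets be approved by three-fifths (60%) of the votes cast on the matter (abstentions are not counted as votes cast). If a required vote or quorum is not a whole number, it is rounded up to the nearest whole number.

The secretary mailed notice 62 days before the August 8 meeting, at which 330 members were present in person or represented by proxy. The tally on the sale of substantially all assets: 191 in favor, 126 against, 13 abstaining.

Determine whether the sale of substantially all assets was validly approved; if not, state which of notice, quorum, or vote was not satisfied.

Valid — all requirements satisfied.

Notice: 62 days given; 60 required. Satisfied.
Quorum: 20% of 1,641 = 328.20, rounded up to 329; 330 present. Satisfied.
Vote: requires three-fifths of the votes cast (330 − 13 abstaining = 317); 3/5 of 317 = 190.20, rounded up to 191, so 191 needed; 191 in favor. Satisfied.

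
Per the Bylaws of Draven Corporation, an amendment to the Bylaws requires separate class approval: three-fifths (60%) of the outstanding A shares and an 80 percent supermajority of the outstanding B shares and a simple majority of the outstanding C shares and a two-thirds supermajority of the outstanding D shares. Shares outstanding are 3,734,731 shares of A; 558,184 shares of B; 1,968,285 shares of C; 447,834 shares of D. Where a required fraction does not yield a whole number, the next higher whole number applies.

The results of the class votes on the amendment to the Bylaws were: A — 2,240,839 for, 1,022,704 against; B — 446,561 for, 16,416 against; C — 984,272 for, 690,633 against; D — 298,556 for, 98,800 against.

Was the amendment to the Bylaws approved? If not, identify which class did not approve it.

Approved — every class gave the required vote.

A: 3/5 of 3734731 = 2240838.60, rounded up to 2240839; 2,240,839 required, 2,240,839 in favor — approved.
B: 4/5 of 558184 = 446547.20, rounded up to 446548; 446,548 required, 446,561 in favor — approved.
C: a majority of 1968285 is 984143; 984,143 required, 984,272 in favor — approved.
D: 2/3 of 447834 = 298556; 298,556 required, 298,556 in favor — approved.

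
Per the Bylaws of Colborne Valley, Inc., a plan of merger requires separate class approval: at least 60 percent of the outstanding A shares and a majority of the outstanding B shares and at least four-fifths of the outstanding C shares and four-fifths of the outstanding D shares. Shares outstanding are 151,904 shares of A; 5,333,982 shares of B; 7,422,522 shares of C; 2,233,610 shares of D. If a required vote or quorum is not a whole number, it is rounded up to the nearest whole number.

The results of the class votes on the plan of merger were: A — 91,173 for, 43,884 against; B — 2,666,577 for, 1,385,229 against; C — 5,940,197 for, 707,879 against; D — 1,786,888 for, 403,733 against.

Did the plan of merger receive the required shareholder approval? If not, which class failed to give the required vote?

Not approved — the B shares did not give the required vote.

A: 3/5 of 151904 = 91142.40, rounded up to 91143; 91,143 required, 91,173 in favor — approved.
B: a majority of 5333982 is 2666992; 2,666,992 required, 2,666,577 in favor — not approved.
C: 4/5 of 7422522 = 5938017.60, rounded up to 5938018; 5,938,018 required, 5,940,197 in favor — approved.
D: 4/5 of 2233610 = 1786888; 1,786,888 required, 1,786,888 in favor — approved.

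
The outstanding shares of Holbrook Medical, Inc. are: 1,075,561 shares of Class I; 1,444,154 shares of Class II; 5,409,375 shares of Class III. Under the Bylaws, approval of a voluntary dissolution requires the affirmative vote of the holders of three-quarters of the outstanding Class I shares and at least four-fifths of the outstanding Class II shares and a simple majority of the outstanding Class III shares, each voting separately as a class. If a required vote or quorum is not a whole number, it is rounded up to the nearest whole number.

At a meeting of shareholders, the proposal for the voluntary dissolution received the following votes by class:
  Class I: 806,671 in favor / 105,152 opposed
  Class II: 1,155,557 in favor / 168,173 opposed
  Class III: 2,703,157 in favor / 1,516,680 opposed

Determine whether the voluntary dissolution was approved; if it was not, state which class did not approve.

Not approved — the Class III shares did not give the required vote.

Class I: 3/4 of 1075561 = 806670.75, rounded up to 806671; 806,671 required, 806,671 in favor — approved.
Class II: 4/5 of 1444154 = 1155323.20, rounded up to 1155324; 1,155,324 required, 1,155,557 in favor — approved.
Class III: a majority of 5409375 is 2704688; 2,704,688 required, 2,703,157 in favor — not approved.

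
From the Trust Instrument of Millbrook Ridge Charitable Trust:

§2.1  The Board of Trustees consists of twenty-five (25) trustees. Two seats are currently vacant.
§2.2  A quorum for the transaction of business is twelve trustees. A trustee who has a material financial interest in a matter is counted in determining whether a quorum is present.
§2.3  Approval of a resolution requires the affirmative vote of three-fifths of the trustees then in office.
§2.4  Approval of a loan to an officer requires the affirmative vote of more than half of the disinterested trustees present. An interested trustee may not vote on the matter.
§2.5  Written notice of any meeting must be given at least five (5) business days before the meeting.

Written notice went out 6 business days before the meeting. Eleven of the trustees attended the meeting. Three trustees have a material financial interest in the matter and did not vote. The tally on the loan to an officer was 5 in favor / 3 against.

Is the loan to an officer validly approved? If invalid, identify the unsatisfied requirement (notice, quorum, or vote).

Invalid — quorum requirement not satisfied.

Notice: 6 business days given; 5 required (6 ≥ 5). Satisfied.
Quorum: 11 present (interested trustees count toward quorum); quorum is 12. Not satisfied.
Vote: the loan to an officer requires a majority of the disinterested trustees present (11 − 3 = 8). A majority of 8 is 5, so 5 affirmative votes are needed; 5 voted in favor. Satisfied. (Moot — without a quorum no business can be validly transacted.)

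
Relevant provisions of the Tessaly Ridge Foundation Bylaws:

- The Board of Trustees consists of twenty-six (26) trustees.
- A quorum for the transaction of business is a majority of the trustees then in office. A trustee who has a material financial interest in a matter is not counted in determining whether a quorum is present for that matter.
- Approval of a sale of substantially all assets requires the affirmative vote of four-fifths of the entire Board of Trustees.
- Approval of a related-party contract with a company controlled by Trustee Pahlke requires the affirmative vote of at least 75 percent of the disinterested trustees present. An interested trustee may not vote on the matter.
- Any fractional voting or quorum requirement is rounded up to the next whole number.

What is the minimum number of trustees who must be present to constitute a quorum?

A majority of 26 is 14.

14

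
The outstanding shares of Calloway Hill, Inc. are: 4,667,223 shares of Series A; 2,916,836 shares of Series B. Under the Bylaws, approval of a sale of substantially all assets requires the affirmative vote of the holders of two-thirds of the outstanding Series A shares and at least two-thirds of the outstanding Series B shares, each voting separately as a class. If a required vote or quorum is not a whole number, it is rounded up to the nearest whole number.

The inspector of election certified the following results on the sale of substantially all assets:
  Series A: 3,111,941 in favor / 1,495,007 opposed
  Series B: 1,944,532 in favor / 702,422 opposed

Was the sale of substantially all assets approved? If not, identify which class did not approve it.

Not approved — the Series B shares did not give the required vote.

Series A: 2/3 of 4667223 = 3111482; 3,111,482 required, 3,111,941 in favor — approved.
Series B: 2/3 of 2916836 = 1944557.33, rounded up to 1944558; 1,944,558 required, 1,944,532 in favor — not approved.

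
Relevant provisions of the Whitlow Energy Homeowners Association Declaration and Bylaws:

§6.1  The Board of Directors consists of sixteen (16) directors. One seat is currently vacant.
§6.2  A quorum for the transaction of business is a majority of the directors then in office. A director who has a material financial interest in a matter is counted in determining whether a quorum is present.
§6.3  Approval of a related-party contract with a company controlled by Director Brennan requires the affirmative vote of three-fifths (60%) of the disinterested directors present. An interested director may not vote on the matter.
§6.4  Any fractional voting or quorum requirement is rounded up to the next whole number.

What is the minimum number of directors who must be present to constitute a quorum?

8

A majority of 15 is 8.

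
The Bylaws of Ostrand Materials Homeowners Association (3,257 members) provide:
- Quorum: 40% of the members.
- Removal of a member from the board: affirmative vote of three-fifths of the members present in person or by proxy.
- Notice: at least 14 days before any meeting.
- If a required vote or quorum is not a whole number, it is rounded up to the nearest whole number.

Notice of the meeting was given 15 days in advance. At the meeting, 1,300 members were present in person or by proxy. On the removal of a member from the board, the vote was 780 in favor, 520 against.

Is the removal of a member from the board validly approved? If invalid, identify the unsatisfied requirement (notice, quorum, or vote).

Notice: 15 days given; 14 required. Satisfied.
Quorum: 40% of 3,257 = 1,302.80, rounded up to 1,303; 1,300 present. Not satisfied.
Vote: requires three-fifths of those present (1,300); 3/5 of 1300 = 780, so 780 needed; 780 in favor. Satisfied.

Invalid — quorum requirement not satisfied.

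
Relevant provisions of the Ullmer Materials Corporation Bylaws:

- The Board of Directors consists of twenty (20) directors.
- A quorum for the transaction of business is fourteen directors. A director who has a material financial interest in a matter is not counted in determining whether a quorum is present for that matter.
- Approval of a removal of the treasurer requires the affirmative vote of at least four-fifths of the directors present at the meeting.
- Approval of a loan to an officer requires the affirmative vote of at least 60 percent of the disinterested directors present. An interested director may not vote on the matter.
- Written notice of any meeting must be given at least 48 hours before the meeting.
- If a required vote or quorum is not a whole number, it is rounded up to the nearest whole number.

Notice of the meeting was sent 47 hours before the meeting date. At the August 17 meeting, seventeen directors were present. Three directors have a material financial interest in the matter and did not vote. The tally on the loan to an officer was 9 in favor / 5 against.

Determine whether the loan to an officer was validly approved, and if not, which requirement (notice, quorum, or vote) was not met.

Invalid — notice requirement not satisfied.

Notice: 47 hours given; 48 required (47 < 48). Not satisfied.
Quorum: 17 present, but the 3 interested directors do not count, leaving 14. Quorum is 14. Satisfied.
Vote: the loan to an officer requires three-fifths of the disinterested directors present (17 − 3 = 14). 3/5 of 14 = 8.40, rounded up to 9, so 9 affirmative votes are needed; 9 voted in favor. Satisfied.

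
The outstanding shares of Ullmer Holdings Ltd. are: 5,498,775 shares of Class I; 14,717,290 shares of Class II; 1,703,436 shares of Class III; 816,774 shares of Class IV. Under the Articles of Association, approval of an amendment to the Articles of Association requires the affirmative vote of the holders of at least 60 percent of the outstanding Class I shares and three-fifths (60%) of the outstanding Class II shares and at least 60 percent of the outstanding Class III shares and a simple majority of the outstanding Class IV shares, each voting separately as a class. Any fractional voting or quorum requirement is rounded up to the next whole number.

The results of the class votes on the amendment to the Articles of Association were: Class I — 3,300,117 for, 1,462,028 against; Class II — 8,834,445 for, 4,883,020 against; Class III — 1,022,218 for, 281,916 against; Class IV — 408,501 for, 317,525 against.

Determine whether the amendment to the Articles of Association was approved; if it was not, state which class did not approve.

Class I: 3/5 of 5498775 = 3299265; 3,299,265 required, 3,300,117 in favor — approved.
Class II: 3/5 of 14717290 = 8830374; 8,830,374 required, 8,834,445 in favor — approved.
Class III: 3/5 of 1703436 = 1022061.60, rounded up to 1022062; 1,022,062 required, 1,022,218 in favor — approved.
Class IV: a majority of 816774 is 408388; 408,388 required, 408,501 in favor — approved.

Approved — every class gave the required vote.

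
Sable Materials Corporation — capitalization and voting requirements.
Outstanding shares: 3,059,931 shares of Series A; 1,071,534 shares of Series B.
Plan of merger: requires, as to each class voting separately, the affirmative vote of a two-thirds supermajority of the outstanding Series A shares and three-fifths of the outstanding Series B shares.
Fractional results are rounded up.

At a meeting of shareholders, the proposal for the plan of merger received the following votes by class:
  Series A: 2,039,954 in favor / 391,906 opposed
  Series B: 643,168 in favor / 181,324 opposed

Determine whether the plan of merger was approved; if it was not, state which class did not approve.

Series A: 2/3 of 3059931 = 2039954; 2,039,954 required, 2,039,954 in favor — approved.
Series B: 3/5 of 1071534 = 642920.40, rounded up to 642921; 642,921 required, 643,168 in favor — approved.

Approved — every class gave the required vote.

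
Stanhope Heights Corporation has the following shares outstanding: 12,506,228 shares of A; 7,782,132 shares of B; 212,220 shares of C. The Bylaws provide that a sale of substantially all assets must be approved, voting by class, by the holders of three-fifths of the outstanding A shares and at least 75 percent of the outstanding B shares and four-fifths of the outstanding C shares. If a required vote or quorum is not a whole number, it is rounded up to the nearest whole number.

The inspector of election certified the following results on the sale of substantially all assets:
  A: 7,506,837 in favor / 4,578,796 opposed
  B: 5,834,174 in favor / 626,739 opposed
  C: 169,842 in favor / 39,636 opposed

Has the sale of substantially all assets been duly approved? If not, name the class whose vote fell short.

Not approved — the B shares did not give the required vote.

A: 3/5 of 12506228 = 7503736.80, rounded up to 7503737; 7,503,737 required, 7,506,837 in favor — approved.
B: 3/4 of 7782132 = 5836599; 5,836,599 required, 5,834,174 in favor — not approved.
C: 4/5 of 212220 = 169776; 169,776 required, 169,842 in favor — approved.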